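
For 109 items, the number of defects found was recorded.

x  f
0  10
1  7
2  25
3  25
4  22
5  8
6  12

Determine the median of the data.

3

Cumulative frequencies: 10, 17, 42, 67, 89, 97, 109
n = 109, so the median is the value in position (n+1)/2 = 55.
Position 55 falls at value 3.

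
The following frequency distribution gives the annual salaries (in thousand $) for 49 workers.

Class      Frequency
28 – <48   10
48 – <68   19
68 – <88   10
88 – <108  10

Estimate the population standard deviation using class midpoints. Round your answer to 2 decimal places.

Midpoints: 38, 58, 78, 98
n = 49, Σfm = 3242, mean = 66.1633
Σfm² = 235236
Σf(m − x̄)² = Σfm² − (Σfm)²/n = 235236 − 3242²/49 = 20734.6939
Population variance = 20734.6939 / 49 = 423.1570
Standard deviation = √423.1570 = 20.5708

20.57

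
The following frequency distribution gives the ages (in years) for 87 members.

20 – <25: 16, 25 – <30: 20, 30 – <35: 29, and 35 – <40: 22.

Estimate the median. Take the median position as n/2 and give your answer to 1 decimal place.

31.3

Cumulative frequencies: 16, 36, 65, 87
n = 87; position = n/2 = 43.5.
This falls in the class 30 – <35: L = 30, F = 36, f = 29, h = 5.
Median ≈ 30 + ((43.5 − 36) / 29) × 5 = 31.2931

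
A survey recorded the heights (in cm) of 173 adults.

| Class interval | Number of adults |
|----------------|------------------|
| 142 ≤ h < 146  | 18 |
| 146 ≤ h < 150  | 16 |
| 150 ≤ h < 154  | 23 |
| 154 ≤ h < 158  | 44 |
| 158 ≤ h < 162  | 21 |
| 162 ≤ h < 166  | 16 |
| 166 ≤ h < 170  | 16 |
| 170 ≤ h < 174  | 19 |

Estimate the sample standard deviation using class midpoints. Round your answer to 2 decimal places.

Midpoints: 144, 148, 152, 156, 160, 164, 168, 172
n = 173, Σfm = 27260, mean = 157.5723
Σfm² = 4307504
Σf(m − x̄)² = Σfm² − (Σfm)²/n = 4307504 − 27260²/173 = 12084.3468
Sample variance = 12084.3468 / 172 = 70.2578
Standard deviation = √70.2578 = 8.3820

8.38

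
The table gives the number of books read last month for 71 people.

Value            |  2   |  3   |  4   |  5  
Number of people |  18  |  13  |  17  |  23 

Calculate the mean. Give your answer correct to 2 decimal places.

Values: 2, 3, 4, 5
Σfx = 18×2 + 13×3 + 17×4 + 23×5 = 258
n = Σf = 71
Mean = 258 / 71 = 3.6338

3.63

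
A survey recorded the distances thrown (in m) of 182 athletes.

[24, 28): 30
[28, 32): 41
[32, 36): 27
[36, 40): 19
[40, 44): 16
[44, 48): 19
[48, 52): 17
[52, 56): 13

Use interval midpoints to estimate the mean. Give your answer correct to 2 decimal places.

37.08

Midpoints: 26, 30, 34, 38, 42, 46, 50, 54
Σfm = 30×26 + 41×30 + 27×34 + 19×38 + 16×42 + 19×46 + 17×50 + 13×54 = 6748
n = Σf = 182
Mean = 6748 / 182 = 37.0769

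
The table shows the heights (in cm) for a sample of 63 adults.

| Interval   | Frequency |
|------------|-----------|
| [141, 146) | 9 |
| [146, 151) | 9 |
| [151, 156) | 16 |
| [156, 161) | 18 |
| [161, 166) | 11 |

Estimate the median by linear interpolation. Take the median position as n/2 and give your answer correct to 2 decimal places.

Cumulative frequencies: 9, 18, 34, 52, 63
n = 63; position = n/2 = 31.5.
This falls in the class [151, 156): L = 151, F = 18, f = 16, h = 5.
Median ≈ 151 + ((31.5 − 18) / 16) × 5 = 155.2188

155.22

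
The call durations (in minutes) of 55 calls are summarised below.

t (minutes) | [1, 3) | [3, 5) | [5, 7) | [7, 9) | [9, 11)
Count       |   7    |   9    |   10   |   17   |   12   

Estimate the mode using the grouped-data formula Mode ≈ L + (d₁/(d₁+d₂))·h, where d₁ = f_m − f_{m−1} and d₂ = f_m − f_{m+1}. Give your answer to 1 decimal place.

Modal class: [7, 9) (highest frequency 17).
d₁ = 17 − 10 = 7, d₂ = 17 − 12 = 5
Mode ≈ 7 + (7/(7+5)) × 2 = 7 + 1.1667 = 8.1667

8.2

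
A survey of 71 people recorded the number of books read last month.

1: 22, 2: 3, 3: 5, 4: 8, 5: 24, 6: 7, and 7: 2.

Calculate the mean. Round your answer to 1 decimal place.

Values: 1, 2, 3, 4, 5, 6, 7
Σfx = 22×1 + 3×2 + 5×3 + 8×4 + 24×5 + 7×6 + 2×7 = 251
n = Σf = 71
Mean = 251 / 71 = 3.5352

3.5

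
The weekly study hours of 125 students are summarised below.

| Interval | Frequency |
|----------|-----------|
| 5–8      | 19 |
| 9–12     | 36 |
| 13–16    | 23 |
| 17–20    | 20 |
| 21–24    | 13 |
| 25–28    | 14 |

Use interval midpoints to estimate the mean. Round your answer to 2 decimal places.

14.95

Midpoints: 6.5, 10.5, 14.5, 18.5, 22.5, 26.5
Σfm = 19×6.5 + 36×10.5 + 23×14.5 + 20×18.5 + 13×22.5 + 14×26.5 = 1868.5
n = Σf = 125
Mean = 1868.5 / 125 = 14.9480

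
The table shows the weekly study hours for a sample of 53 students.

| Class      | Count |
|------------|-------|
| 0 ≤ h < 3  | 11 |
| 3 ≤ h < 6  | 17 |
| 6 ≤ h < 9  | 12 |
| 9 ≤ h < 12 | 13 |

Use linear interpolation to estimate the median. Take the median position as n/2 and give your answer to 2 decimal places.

Cumulative frequencies: 11, 28, 40, 53
n = 53; position = n/2 = 26.5.
This falls in the class 3 ≤ h < 6: L = 3, F = 11, f = 17, h = 3.
Median ≈ 3 + ((26.5 − 11) / 17) × 3 = 5.7353

5.74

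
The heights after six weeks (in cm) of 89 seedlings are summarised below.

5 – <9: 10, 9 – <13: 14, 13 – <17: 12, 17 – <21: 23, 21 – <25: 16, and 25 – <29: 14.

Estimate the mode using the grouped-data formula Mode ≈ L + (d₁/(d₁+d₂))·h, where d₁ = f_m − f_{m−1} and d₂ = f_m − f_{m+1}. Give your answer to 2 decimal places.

Modal class: 17 – <21 (highest frequency 23).
d₁ = 23 − 12 = 11, d₂ = 23 − 16 = 7
Mode ≈ 17 + (11/(11+7)) × 4 = 17 + 2.4444 = 19.4444

19.44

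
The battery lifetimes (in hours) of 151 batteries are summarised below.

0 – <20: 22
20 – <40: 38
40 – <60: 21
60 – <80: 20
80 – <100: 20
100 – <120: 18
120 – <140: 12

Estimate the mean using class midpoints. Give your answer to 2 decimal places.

60.60

Midpoints: 10, 30, 50, 70, 90, 110, 130
Σfm = 22×10 + 38×30 + 21×50 + 20×70 + 20×90 + 18×110 + 12×130 = 9150
n = Σf = 151
Mean = 9150 / 151 = 60.5960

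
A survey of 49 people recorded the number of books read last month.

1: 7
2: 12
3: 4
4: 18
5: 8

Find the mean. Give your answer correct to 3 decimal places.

Values: 1, 2, 3, 4, 5
Σfx = 7×1 + 12×2 + 4×3 + 18×4 + 8×5 = 155
n = Σf = 49
Mean = 155 / 49 = 3.1633

3.163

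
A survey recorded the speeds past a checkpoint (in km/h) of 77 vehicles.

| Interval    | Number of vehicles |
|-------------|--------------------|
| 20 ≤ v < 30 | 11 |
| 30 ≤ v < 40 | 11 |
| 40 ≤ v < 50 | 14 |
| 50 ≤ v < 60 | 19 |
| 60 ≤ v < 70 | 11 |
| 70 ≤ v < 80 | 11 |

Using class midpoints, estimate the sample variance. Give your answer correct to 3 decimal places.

256.801

Midpoints: 25, 35, 45, 55, 65, 75
n = 77, Σfm = 3875, mean = 50.3247
Σfm² = 214525
Σf(m − x̄)² = Σfm² − (Σfm)²/n = 214525 − 3875²/77 = 19516.8831
Sample variance = 19516.8831 / 76 = 256.8011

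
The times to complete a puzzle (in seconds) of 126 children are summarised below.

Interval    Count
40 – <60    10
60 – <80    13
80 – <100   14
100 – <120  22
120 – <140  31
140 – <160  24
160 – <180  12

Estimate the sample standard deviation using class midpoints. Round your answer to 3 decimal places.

34.638

Midpoints: 50, 70, 90, 110, 130, 150, 170
n = 126, Σfm = 14760, mean = 117.1429
Σfm² = 1879000
Σf(m − x̄)² = Σfm² − (Σfm)²/n = 1879000 − 14760²/126 = 149971.4286
Sample variance = 149971.4286 / 125 = 1199.7714
Standard deviation = √1199.7714 = 34.6377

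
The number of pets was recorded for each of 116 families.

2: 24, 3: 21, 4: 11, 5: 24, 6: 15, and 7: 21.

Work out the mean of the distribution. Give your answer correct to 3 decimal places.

Values: 2, 3, 4, 5, 6, 7
Σfx = 24×2 + 21×3 + 11×4 + 24×5 + 15×6 + 21×7 = 512
n = Σf = 116
Mean = 512 / 116 = 4.4138

4.414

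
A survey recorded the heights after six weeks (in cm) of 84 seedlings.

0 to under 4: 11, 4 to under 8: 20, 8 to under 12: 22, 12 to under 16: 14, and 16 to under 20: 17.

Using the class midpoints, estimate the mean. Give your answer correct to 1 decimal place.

10.3

Midpoints: 2, 6, 10, 14, 18
Σfm = 11×2 + 20×6 + 22×10 + 14×14 + 17×18 = 864
n = Σf = 84
Mean = 864 / 84 = 10.2857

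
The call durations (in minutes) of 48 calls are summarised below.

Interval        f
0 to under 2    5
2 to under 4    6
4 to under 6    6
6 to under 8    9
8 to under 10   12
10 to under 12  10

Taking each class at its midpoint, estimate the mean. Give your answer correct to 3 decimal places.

Midpoints: 1, 3, 5, 7, 9, 11
Σfm = 5×1 + 6×3 + 6×5 + 9×7 + 12×9 + 10×11 = 334
n = Σf = 48
Mean = 334 / 48 = 6.9583

6.958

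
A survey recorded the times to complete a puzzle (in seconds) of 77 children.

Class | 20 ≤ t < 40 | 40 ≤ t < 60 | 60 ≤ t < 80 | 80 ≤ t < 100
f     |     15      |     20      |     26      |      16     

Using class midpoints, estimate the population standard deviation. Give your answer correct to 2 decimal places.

20.51

Midpoints: 30, 50, 70, 90
n = 77, Σfm = 4710, mean = 61.1688
Σfm² = 320500
Σf(m − x̄)² = Σfm² − (Σfm)²/n = 320500 − 4710²/77 = 32394.8052
Population variance = 32394.8052 / 77 = 420.7118
Standard deviation = √420.7118 = 20.5113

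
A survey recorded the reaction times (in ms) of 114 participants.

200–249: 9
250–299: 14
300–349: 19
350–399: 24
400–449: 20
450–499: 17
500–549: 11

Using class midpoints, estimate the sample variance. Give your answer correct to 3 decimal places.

Midpoints: 224.5, 274.5, 324.5, 374.5, 424.5, 474.5, 524.5
n = 114, Σfm = 43343, mean = 380.2018
Σfm² = 17332878.5
Σf(m − x̄)² = Σfm² − (Σfm)²/n = 17332878.5 − 43343²/114 = 853793.8596
Sample variance = 853793.8596 / 113 = 7555.6979

7555.698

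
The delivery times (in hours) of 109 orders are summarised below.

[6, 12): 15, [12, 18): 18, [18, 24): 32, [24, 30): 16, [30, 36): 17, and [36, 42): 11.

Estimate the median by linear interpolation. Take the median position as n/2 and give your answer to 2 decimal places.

22.03

Cumulative frequencies: 15, 33, 65, 81, 98, 109
n = 109; position = n/2 = 54.5.
This falls in the class [18, 24): L = 18, F = 33, f = 32, h = 6.
Median ≈ 18 + ((54.5 − 33) / 32) × 6 = 22.0312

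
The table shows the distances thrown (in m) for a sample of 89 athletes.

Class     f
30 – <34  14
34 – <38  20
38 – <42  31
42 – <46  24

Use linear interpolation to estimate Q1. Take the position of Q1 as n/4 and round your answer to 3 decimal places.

Cumulative frequencies: 14, 34, 65, 89
n = 89; position = n/4 = 22.25.
This falls in the class 34 – <38: L = 34, F = 14, f = 20, h = 4.
Lower quartile ≈ 34 + ((22.25 − 14) / 20) × 4 = 35.6500

35.650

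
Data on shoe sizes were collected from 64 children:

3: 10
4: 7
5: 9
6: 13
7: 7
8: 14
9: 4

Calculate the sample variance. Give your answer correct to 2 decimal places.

3.58

Values: 3, 4, 5, 6, 7, 8, 9
n = 64, Σfx = 378, mean = 5.9062
Σfx² = 2458
Σf(x − x̄)² = Σfx² − (Σfx)²/n = 2458 − 378²/64 = 225.4375
Sample variance = 225.4375 / 63 = 3.5784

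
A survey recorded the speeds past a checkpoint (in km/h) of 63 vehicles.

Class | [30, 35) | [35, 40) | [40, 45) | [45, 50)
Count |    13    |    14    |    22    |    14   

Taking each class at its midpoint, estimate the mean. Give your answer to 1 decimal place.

40.4

Midpoints: 32.5, 37.5, 42.5, 47.5
Σfm = 13×32.5 + 14×37.5 + 22×42.5 + 14×47.5 = 2547.5
n = Σf = 63
Mean = 2547.5 / 63 = 40.4365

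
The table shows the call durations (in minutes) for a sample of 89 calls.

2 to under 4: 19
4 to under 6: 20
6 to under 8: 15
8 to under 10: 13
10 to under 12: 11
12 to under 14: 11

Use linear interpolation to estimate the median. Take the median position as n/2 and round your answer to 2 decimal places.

Cumulative frequencies: 19, 39, 54, 67, 78, 89
n = 89; position = n/2 = 44.5.
This falls in the class 6 to under 8: L = 6, F = 39, f = 15, h = 2.
Median ≈ 6 + ((44.5 − 39) / 15) × 2 = 6.7333

6.73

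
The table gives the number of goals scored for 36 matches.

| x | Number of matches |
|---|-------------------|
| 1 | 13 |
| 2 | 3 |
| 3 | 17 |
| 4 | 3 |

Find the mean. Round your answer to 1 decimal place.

2.3

Values: 1, 2, 3, 4
Σfx = 13×1 + 3×2 + 17×3 + 3×4 = 82
n = Σf = 36
Mean = 82 / 36 = 2.2778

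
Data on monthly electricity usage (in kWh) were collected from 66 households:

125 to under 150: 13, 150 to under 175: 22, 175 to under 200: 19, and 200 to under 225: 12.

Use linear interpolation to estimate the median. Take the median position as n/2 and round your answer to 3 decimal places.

172.727

Cumulative frequencies: 13, 35, 54, 66
n = 66; position = n/2 = 33.
This falls in the class 150 to under 175: L = 150, F = 13, f = 22, h = 25.
Median ≈ 150 + ((33 − 13) / 22) × 25 = 172.7273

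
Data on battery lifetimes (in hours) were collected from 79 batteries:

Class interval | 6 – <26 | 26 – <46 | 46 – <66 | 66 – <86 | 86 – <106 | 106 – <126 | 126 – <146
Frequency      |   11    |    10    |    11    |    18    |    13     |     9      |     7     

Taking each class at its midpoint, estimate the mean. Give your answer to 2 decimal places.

Midpoints: 16, 36, 56, 76, 96, 116, 136
Σfm = 11×16 + 10×36 + 11×56 + 18×76 + 13×96 + 9×116 + 7×136 = 5764
n = Σf = 79
Mean = 5764 / 79 = 72.9620

72.96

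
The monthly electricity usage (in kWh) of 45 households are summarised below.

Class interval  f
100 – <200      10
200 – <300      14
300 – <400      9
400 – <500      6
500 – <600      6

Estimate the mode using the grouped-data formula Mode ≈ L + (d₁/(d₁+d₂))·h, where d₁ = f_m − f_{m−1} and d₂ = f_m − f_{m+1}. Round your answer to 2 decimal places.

Modal class: 200 – <300 (highest frequency 14).
d₁ = 14 − 10 = 4, d₂ = 14 − 9 = 5
Mode ≈ 200 + (4/(4+5)) × 100 = 200 + 44.4444 = 244.4444

244.44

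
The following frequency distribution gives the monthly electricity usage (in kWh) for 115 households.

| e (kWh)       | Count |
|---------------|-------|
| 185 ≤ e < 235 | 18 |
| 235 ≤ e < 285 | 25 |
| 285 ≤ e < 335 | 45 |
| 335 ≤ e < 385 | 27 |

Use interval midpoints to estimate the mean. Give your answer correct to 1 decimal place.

Midpoints: 210, 260, 310, 360
Σfm = 18×210 + 25×260 + 45×310 + 27×360 = 33950
n = Σf = 115
Mean = 33950 / 115 = 295.2174

295.2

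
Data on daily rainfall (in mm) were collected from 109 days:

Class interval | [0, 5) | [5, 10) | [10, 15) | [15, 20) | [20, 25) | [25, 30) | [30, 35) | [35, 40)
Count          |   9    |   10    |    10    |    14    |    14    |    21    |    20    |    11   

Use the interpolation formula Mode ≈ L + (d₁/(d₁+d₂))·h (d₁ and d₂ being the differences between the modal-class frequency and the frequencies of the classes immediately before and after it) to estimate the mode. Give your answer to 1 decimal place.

29.4

Modal class: [25, 30) (highest frequency 21).
d₁ = 21 − 14 = 7, d₂ = 21 − 20 = 1
Mode ≈ 25 + (7/(7+1)) × 5 = 25 + 4.3750 = 29.3750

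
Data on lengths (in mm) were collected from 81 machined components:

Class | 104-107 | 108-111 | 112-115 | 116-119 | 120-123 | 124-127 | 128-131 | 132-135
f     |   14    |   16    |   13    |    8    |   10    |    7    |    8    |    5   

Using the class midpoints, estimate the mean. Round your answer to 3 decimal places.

Midpoints: 105.5, 109.5, 113.5, 117.5, 121.5, 125.5, 129.5, 133.5
Σfm = 14×105.5 + 16×109.5 + 13×113.5 + 8×117.5 + 10×121.5 + 7×125.5 + 8×129.5 + 5×133.5 = 9441.5
n = Σf = 81
Mean = 9441.5 / 81 = 116.5617

116.562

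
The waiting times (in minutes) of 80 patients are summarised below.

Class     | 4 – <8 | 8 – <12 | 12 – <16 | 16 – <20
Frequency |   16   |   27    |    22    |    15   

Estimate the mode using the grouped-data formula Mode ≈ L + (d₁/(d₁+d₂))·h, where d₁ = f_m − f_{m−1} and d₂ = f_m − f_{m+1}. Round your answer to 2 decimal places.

Modal class: 8 – <12 (highest frequency 27).
d₁ = 27 − 16 = 11, d₂ = 27 − 22 = 5
Mode ≈ 8 + (11/(11+5)) × 4 = 8 + 2.7500 = 10.7500

10.75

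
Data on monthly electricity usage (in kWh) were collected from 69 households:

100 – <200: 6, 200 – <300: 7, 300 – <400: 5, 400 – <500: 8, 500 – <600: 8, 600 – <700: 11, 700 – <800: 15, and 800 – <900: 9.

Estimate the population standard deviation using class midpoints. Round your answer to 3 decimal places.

Midpoints: 150, 250, 350, 450, 550, 650, 750, 850
n = 69, Σfm = 38450, mean = 557.2464
Σfm² = 24812500
Σf(m − x̄)² = Σfm² − (Σfm)²/n = 24812500 − 38450²/69 = 3386376.8116
Population variance = 3386376.8116 / 69 = 49077.9248
Standard deviation = √49077.9248 = 221.5354

221.535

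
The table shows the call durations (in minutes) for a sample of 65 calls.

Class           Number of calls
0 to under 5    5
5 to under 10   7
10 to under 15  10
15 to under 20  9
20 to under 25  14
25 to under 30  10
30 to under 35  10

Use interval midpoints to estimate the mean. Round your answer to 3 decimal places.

Midpoints: 2.5, 7.5, 12.5, 17.5, 22.5, 27.5, 32.5
Σfm = 5×2.5 + 7×7.5 + 10×12.5 + 9×17.5 + 14×22.5 + 10×27.5 + 10×32.5 = 1262.5
n = Σf = 65
Mean = 1262.5 / 65 = 19.4231

19.423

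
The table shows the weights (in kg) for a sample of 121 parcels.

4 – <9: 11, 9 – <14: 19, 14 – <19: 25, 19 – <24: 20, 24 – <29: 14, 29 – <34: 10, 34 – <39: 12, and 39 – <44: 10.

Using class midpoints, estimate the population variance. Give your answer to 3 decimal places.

Midpoints: 6.5, 11.5, 16.5, 21.5, 26.5, 31.5, 36.5, 41.5
n = 121, Σfm = 2671.5, mean = 22.0785
Σfm² = 71992.25
Σf(m − x̄)² = Σfm² − (Σfm)²/n = 71992.25 − 2671.5²/121 = 13009.5041
Population variance = 13009.5041 / 121 = 107.5166

107.517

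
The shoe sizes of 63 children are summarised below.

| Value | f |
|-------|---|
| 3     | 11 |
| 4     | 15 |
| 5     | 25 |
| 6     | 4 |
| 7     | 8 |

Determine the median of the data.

Cumulative frequencies: 11, 26, 51, 55, 63
n = 63, so the median is the value in position (n+1)/2 = 32.
Position 32 falls at value 5.

5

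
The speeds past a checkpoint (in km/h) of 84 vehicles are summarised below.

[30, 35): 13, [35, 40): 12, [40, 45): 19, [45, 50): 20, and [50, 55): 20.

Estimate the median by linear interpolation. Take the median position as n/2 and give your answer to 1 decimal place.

44.5

Cumulative frequencies: 13, 25, 44, 64, 84
n = 84; position = n/2 = 42.
This falls in the class [40, 45): L = 40, F = 25, f = 19, h = 5.
Median ≈ 40 + ((42 − 25) / 19) × 5 = 44.4737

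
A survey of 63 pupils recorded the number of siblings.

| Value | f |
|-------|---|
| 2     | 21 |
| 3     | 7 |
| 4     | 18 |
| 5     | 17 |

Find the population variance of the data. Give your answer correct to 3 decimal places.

Values: 2, 3, 4, 5
n = 63, Σfx = 220, mean = 3.4921
Σfx² = 860
Σf(x − x̄)² = Σfx² − (Σfx)²/n = 860 − 220²/63 = 91.7460
Population variance = 91.7460 / 63 = 1.4563

1.456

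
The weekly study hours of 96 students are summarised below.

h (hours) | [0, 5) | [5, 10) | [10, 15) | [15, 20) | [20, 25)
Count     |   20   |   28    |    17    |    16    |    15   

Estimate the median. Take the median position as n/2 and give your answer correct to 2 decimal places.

Cumulative frequencies: 20, 48, 65, 81, 96
n = 96; position = n/2 = 48.
This falls in the class [5, 10): L = 5, F = 20, f = 28, h = 5.
Median ≈ 5 + ((48 − 20) / 28) × 5 = 10.0000

10.00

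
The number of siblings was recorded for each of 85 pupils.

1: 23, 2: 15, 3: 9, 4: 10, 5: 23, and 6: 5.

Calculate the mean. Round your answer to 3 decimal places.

3.118

Values: 1, 2, 3, 4, 5, 6
Σfx = 23×1 + 15×2 + 9×3 + 10×4 + 23×5 + 5×6 = 265
n = Σf = 85
Mean = 265 / 85 = 3.1176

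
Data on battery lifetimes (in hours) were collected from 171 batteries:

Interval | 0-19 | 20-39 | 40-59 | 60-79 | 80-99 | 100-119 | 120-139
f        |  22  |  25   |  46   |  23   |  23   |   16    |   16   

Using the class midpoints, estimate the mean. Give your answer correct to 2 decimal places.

Midpoints: 9.5, 29.5, 49.5, 69.5, 89.5, 109.5, 129.5
Σfm = 22×9.5 + 25×29.5 + 46×49.5 + 23×69.5 + 23×89.5 + 16×109.5 + 16×129.5 = 10704.5
n = Σf = 171
Mean = 10704.5 / 171 = 62.5994

62.60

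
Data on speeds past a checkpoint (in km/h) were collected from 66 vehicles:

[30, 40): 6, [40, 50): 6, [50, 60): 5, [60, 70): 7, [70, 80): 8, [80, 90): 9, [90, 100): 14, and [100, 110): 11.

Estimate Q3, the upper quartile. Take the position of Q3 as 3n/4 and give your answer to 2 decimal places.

96.07

Cumulative frequencies: 6, 12, 17, 24, 32, 41, 55, 66
n = 66; position = 3n/4 = 49.5.
This falls in the class [90, 100): L = 90, F = 41, f = 14, h = 10.
Upper quartile ≈ 90 + ((49.5 − 41) / 14) × 10 = 96.0714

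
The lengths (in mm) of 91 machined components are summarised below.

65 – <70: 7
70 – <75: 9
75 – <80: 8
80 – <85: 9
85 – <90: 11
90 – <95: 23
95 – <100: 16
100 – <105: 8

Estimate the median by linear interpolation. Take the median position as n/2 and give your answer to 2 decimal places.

Cumulative frequencies: 7, 16, 24, 33, 44, 67, 83, 91
n = 91; position = n/2 = 45.5.
This falls in the class 90 – <95: L = 90, F = 44, f = 23, h = 5.
Median ≈ 90 + ((45.5 − 44) / 23) × 5 = 90.3261

90.33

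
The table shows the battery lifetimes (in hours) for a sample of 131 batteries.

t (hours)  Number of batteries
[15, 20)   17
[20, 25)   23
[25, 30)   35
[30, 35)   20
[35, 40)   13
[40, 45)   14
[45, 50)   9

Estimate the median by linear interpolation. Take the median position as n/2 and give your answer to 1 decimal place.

28.6

Cumulative frequencies: 17, 40, 75, 95, 108, 122, 131
n = 131; position = n/2 = 65.5.
This falls in the class [25, 30): L = 25, F = 40, f = 35, h = 5.
Median ≈ 25 + ((65.5 − 40) / 35) × 5 = 28.6429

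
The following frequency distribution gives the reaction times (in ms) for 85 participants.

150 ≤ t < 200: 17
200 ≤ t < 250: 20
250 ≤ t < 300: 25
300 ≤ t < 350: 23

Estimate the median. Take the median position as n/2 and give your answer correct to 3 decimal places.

261.000

Cumulative frequencies: 17, 37, 62, 85
n = 85; position = n/2 = 42.5.
This falls in the class 250 ≤ t < 300: L = 250, F = 37, f = 25, h = 50.
Median ≈ 250 + ((42.5 − 37) / 25) × 50 = 261.0000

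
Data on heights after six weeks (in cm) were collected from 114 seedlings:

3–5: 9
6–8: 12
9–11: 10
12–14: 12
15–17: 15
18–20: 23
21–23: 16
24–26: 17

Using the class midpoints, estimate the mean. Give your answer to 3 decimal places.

16.053

Midpoints: 4, 7, 10, 13, 16, 19, 22, 25
Σfm = 9×4 + 12×7 + 10×10 + 12×13 + 15×16 + 23×19 + 16×22 + 17×25 = 1830
n = Σf = 114
Mean = 1830 / 114 = 16.0526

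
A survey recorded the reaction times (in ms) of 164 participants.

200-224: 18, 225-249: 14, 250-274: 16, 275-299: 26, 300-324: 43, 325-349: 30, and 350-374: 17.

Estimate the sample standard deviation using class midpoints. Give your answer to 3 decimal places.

Midpoints: 212, 237, 262, 287, 312, 337, 362
n = 164, Σfm = 48468, mean = 295.5366
Σfm² = 14655866
Σf(m − x̄)² = Σfm² − (Σfm)²/n = 14655866 − 48468²/164 = 331798.7805
Sample variance = 331798.7805 / 163 = 2035.5753
Standard deviation = √2035.5753 = 45.1174

45.117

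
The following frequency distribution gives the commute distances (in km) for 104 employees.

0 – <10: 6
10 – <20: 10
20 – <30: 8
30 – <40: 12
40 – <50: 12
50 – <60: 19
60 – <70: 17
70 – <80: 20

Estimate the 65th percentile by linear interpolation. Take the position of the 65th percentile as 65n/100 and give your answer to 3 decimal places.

Cumulative frequencies: 6, 16, 24, 36, 48, 67, 84, 104
n = 104; position = 65n/100 = 67.6.
This falls in the class 60 – <70: L = 60, F = 67, f = 17, h = 10.
65th percentile ≈ 60 + ((67.6 − 67) / 17) × 10 = 60.3529

60.353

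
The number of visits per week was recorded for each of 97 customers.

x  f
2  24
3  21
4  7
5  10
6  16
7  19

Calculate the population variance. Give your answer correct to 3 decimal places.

Values: 2, 3, 4, 5, 6, 7
n = 97, Σfx = 418, mean = 4.3093
Σfx² = 2154
Σf(x − x̄)² = Σfx² − (Σfx)²/n = 2154 − 418²/97 = 352.7216
Population variance = 352.7216 / 97 = 3.6363

3.636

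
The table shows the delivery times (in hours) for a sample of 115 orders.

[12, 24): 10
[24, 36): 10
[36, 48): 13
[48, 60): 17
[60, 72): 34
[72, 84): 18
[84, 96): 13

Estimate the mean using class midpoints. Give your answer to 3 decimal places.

Midpoints: 18, 30, 42, 54, 66, 78, 90
Σfm = 10×18 + 10×30 + 13×42 + 17×54 + 34×66 + 18×78 + 13×90 = 6762
n = Σf = 115
Mean = 6762 / 115 = 58.8000

58.800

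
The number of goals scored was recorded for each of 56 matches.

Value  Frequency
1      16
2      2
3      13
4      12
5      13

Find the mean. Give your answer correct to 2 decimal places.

Values: 1, 2, 3, 4, 5
Σfx = 16×1 + 2×2 + 13×3 + 12×4 + 13×5 = 172
n = Σf = 56
Mean = 172 / 56 = 3.0714

3.07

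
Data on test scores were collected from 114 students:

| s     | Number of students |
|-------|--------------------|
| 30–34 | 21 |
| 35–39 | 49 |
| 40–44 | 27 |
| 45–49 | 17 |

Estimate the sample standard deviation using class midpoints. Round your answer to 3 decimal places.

Midpoints: 32, 37, 42, 47
n = 114, Σfm = 4418, mean = 38.7544
Σfm² = 173766
Σf(m − x̄)² = Σfm² − (Σfm)²/n = 173766 − 4418²/114 = 2549.1228
Sample variance = 2549.1228 / 113 = 22.5586
Standard deviation = √22.5586 = 4.7496

4.750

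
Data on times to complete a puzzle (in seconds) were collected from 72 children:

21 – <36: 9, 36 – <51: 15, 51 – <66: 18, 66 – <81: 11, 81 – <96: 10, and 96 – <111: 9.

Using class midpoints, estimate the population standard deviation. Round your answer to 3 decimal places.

Midpoints: 28.5, 43.5, 58.5, 73.5, 88.5, 103.5
n = 72, Σfm = 4587, mean = 63.7083
Σfm² = 331452
Σf(m − x̄)² = Σfm² − (Σfm)²/n = 331452 − 4587²/72 = 39221.8750
Population variance = 39221.8750 / 72 = 544.7483
Standard deviation = √544.7483 = 23.3398

23.340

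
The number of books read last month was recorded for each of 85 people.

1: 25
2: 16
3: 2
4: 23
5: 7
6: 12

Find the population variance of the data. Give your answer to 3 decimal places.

3.229

Values: 1, 2, 3, 4, 5, 6
n = 85, Σfx = 262, mean = 3.0824
Σfx² = 1082
Σf(x − x̄)² = Σfx² − (Σfx)²/n = 1082 − 262²/85 = 274.4235
Population variance = 274.4235 / 85 = 3.2285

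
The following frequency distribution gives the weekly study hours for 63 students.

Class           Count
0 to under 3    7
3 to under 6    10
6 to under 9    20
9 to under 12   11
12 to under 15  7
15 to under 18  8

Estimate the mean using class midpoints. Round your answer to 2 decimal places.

8.69

Midpoints: 1.5, 4.5, 7.5, 10.5, 13.5, 16.5
Σfm = 7×1.5 + 10×4.5 + 20×7.5 + 11×10.5 + 7×13.5 + 8×16.5 = 547.5
n = Σf = 63
Mean = 547.5 / 63 = 8.6905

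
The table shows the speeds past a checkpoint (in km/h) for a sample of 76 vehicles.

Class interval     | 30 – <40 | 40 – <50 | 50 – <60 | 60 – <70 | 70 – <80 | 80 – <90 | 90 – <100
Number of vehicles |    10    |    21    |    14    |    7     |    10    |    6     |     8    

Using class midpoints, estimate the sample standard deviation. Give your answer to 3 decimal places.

19.077

Midpoints: 35, 45, 55, 65, 75, 85, 95
n = 76, Σfm = 4540, mean = 59.7368
Σfm² = 298500
Σf(m − x̄)² = Σfm² − (Σfm)²/n = 298500 − 4540²/76 = 27294.7368
Sample variance = 27294.7368 / 75 = 363.9298
Standard deviation = √363.9298 = 19.0769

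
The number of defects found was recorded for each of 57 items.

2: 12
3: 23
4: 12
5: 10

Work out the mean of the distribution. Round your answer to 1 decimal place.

3.4

Values: 2, 3, 4, 5
Σfx = 12×2 + 23×3 + 12×4 + 10×5 = 191
n = Σf = 57
Mean = 191 / 57 = 3.3509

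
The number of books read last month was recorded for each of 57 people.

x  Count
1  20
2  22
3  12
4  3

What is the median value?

Cumulative frequencies: 20, 42, 54, 57
n = 57, so the median is the value in position (n+1)/2 = 29.
Position 29 falls at value 2.

2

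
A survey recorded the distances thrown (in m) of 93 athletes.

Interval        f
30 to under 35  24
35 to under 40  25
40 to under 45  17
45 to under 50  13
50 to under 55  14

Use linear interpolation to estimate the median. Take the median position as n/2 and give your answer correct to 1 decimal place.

39.5

Cumulative frequencies: 24, 49, 66, 79, 93
n = 93; position = n/2 = 46.5.
This falls in the class 35 to under 40: L = 35, F = 24, f = 25, h = 5.
Median ≈ 35 + ((46.5 − 24) / 25) × 5 = 39.5000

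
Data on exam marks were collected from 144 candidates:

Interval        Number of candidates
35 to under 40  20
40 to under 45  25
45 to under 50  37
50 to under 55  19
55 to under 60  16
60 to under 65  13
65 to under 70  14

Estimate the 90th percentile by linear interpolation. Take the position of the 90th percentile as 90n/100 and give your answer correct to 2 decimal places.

Cumulative frequencies: 20, 45, 82, 101, 117, 130, 144
n = 144; position = 90n/100 = 129.6.
This falls in the class 60 to under 65: L = 60, F = 117, f = 13, h = 5.
90th percentile ≈ 60 + ((129.6 − 117) / 13) × 5 = 64.8462

64.85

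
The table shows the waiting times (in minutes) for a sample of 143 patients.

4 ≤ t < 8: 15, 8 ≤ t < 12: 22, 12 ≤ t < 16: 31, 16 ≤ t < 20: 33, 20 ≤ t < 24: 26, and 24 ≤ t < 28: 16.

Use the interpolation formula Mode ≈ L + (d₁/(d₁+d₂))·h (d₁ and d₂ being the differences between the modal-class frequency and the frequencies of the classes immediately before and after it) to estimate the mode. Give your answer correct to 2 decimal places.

Modal class: 16 ≤ t < 20 (highest frequency 33).
d₁ = 33 − 31 = 2, d₂ = 33 − 26 = 7
Mode ≈ 16 + (2/(2+7)) × 4 = 16 + 0.8889 = 16.8889

16.89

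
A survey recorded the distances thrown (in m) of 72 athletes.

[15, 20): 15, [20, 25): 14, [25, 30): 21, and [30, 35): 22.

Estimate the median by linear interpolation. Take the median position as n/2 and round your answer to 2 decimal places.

26.67

Cumulative frequencies: 15, 29, 50, 72
n = 72; position = n/2 = 36.
This falls in the class [25, 30): L = 25, F = 29, f = 21, h = 5.
Median ≈ 25 + ((36 − 29) / 21) × 5 = 26.6667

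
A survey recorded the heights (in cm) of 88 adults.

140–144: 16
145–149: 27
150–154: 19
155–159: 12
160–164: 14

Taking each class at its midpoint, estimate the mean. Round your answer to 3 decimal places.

150.920

Midpoints: 142, 147, 152, 157, 162
Σfm = 16×142 + 27×147 + 19×152 + 12×157 + 14×162 = 13281
n = Σf = 88
Mean = 13281 / 88 = 150.9205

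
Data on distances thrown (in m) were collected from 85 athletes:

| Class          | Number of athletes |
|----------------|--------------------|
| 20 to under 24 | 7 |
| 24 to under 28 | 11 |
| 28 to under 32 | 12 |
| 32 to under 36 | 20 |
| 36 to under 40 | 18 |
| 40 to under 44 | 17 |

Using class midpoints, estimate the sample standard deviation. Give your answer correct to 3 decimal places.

Midpoints: 22, 26, 30, 34, 38, 42
n = 85, Σfm = 2878, mean = 33.8588
Σfm² = 100724
Σf(m − x̄)² = Σfm² − (Σfm)²/n = 100724 − 2878²/85 = 3278.3059
Sample variance = 3278.3059 / 84 = 39.0275
Standard deviation = √39.0275 = 6.2472

6.247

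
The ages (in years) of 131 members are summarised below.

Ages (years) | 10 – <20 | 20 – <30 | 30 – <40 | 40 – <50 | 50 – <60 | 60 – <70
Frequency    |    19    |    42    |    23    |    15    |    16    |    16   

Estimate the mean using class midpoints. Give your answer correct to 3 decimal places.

36.145

Midpoints: 15, 25, 35, 45, 55, 65
Σfm = 19×15 + 42×25 + 23×35 + 15×45 + 16×55 + 16×65 = 4735
n = Σf = 131
Mean = 4735 / 131 = 36.1450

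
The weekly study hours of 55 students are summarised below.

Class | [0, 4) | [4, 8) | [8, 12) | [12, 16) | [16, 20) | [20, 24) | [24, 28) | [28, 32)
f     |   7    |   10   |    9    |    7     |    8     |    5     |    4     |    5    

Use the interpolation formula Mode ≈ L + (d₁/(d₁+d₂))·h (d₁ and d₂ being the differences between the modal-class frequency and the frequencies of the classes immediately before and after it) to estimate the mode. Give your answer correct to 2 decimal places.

Modal class: [4, 8) (highest frequency 10).
d₁ = 10 − 7 = 3, d₂ = 10 − 9 = 1
Mode ≈ 4 + (3/(3+1)) × 4 = 4 + 3.0000 = 7.0000

7.00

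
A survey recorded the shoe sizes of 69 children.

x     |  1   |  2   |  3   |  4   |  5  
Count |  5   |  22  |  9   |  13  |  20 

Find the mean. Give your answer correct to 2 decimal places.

Values: 1, 2, 3, 4, 5
Σfx = 5×1 + 22×2 + 9×3 + 13×4 + 20×5 = 228
n = Σf = 69
Mean = 228 / 69 = 3.3043

3.30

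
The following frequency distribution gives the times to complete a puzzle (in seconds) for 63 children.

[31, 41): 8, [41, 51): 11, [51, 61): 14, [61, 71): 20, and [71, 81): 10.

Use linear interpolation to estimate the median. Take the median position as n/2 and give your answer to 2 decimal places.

59.93

Cumulative frequencies: 8, 19, 33, 53, 63
n = 63; position = n/2 = 31.5.
This falls in the class [51, 61): L = 51, F = 19, f = 14, h = 10.
Median ≈ 51 + ((31.5 − 19) / 14) × 10 = 59.9286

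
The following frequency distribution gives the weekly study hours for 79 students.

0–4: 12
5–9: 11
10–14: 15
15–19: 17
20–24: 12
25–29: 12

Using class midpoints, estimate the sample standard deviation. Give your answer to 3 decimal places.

Midpoints: 2, 7, 12, 17, 22, 27
n = 79, Σfm = 1158, mean = 14.6582
Σfm² = 22216
Σf(m − x̄)² = Σfm² − (Σfm)²/n = 22216 − 1158²/79 = 5241.7722
Sample variance = 5241.7722 / 78 = 67.2022
Standard deviation = √67.2022 = 8.1977

8.198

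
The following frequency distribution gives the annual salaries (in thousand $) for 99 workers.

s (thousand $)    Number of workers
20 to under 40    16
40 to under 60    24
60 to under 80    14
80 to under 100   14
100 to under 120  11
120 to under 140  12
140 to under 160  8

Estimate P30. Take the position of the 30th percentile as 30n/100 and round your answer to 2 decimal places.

Cumulative frequencies: 16, 40, 54, 68, 79, 91, 99
n = 99; position = 30n/100 = 29.7.
This falls in the class 40 to under 60: L = 40, F = 16, f = 24, h = 20.
30th percentile ≈ 40 + ((29.7 − 16) / 24) × 20 = 51.4167

51.42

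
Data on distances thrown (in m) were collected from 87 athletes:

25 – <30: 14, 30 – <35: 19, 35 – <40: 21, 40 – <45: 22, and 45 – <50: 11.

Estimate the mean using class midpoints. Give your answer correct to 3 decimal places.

Midpoints: 27.5, 32.5, 37.5, 42.5, 47.5
Σfm = 14×27.5 + 19×32.5 + 21×37.5 + 22×42.5 + 11×47.5 = 3247.5
n = Σf = 87
Mean = 3247.5 / 87 = 37.3276

37.328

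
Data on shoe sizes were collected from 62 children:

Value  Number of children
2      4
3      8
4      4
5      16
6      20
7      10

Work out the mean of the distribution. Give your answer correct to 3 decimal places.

Values: 2, 3, 4, 5, 6, 7
Σfx = 4×2 + 8×3 + 4×4 + 16×5 + 20×6 + 10×7 = 318
n = Σf = 62
Mean = 318 / 62 = 5.1290

5.129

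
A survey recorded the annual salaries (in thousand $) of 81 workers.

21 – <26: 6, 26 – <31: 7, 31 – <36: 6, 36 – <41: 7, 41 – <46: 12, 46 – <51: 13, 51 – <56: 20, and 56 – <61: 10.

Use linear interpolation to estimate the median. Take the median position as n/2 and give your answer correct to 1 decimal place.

47.0

Cumulative frequencies: 6, 13, 19, 26, 38, 51, 71, 81
n = 81; position = n/2 = 40.5.
This falls in the class 46 – <51: L = 46, F = 38, f = 13, h = 5.
Median ≈ 46 + ((40.5 − 38) / 13) × 5 = 46.9615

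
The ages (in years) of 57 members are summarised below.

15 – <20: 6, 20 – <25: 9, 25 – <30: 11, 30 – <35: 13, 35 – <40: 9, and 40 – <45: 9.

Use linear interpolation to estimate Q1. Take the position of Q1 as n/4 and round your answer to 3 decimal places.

24.583

Cumulative frequencies: 6, 15, 26, 39, 48, 57
n = 57; position = n/4 = 14.25.
This falls in the class 20 – <25: L = 20, F = 6, f = 9, h = 5.
Lower quartile ≈ 20 + ((14.25 − 6) / 9) × 5 = 24.5833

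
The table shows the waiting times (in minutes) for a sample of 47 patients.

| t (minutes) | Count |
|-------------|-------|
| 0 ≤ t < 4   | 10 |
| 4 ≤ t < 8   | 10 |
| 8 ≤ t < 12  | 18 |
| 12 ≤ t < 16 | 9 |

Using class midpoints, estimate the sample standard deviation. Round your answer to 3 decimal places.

Midpoints: 2, 6, 10, 14
n = 47, Σfm = 386, mean = 8.2128
Σfm² = 3964
Σf(m − x̄)² = Σfm² − (Σfm)²/n = 3964 − 386²/47 = 793.8723
Sample variance = 793.8723 / 46 = 17.2581
Standard deviation = √17.2581 = 4.1543

4.154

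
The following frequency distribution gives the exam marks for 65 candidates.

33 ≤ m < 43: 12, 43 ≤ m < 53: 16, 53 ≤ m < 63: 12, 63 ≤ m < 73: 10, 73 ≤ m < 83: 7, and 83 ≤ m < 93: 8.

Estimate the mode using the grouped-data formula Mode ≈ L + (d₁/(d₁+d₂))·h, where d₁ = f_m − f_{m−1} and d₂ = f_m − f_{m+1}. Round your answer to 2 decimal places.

48.00

Modal class: 43 ≤ m < 53 (highest frequency 16).
d₁ = 16 − 12 = 4, d₂ = 16 − 12 = 4
Mode ≈ 43 + (4/(4+4)) × 10 = 43 + 5.0000 = 48.0000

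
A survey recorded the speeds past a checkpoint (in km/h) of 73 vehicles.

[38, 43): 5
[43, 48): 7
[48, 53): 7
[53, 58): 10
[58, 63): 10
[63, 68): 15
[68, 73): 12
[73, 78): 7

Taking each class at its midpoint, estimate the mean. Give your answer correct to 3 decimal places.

60.158

Midpoints: 40.5, 45.5, 50.5, 55.5, 60.5, 65.5, 70.5, 75.5
Σfm = 5×40.5 + 7×45.5 + 7×50.5 + 10×55.5 + 10×60.5 + 15×65.5 + 12×70.5 + 7×75.5 = 4391.5
n = Σf = 73
Mean = 4391.5 / 73 = 60.1575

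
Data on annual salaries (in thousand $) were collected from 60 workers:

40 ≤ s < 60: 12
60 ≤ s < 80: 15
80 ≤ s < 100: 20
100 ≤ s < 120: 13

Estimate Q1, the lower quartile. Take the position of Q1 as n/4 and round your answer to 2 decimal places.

64.00

Cumulative frequencies: 12, 27, 47, 60
n = 60; position = n/4 = 15.
This falls in the class 60 ≤ s < 80: L = 60, F = 12, f = 15, h = 20.
Lower quartile ≈ 60 + ((15 − 12) / 15) × 20 = 64.0000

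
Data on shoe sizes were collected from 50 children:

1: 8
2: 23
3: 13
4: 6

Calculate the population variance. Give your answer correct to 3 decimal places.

0.784

Values: 1, 2, 3, 4
n = 50, Σfx = 117, mean = 2.3400
Σfx² = 313
Σf(x − x̄)² = Σfx² − (Σfx)²/n = 313 − 117²/50 = 39.2200
Population variance = 39.2200 / 50 = 0.7844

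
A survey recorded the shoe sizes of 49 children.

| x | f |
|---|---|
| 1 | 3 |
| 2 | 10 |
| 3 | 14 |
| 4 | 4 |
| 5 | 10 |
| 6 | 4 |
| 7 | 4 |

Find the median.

Cumulative frequencies: 3, 13, 27, 31, 41, 45, 49
n = 49, so the median is the value in position (n+1)/2 = 25.
Position 25 falls at value 3.

3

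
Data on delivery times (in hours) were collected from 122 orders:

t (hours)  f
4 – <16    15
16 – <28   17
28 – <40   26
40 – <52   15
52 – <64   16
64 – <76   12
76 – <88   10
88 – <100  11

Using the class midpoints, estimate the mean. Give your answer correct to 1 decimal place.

46.9

Midpoints: 10, 22, 34, 46, 58, 70, 82, 94
Σfm = 15×10 + 17×22 + 26×34 + 15×46 + 16×58 + 12×70 + 10×82 + 11×94 = 5720
n = Σf = 122
Mean = 5720 / 122 = 46.8852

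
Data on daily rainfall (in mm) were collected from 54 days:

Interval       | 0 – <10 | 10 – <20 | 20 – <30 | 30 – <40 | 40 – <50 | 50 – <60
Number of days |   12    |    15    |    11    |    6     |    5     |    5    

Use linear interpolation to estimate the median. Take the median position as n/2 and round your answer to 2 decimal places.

20.00

Cumulative frequencies: 12, 27, 38, 44, 49, 54
n = 54; position = n/2 = 27.
This falls in the class 10 – <20: L = 10, F = 12, f = 15, h = 10.
Median ≈ 10 + ((27 − 12) / 15) × 10 = 20.0000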